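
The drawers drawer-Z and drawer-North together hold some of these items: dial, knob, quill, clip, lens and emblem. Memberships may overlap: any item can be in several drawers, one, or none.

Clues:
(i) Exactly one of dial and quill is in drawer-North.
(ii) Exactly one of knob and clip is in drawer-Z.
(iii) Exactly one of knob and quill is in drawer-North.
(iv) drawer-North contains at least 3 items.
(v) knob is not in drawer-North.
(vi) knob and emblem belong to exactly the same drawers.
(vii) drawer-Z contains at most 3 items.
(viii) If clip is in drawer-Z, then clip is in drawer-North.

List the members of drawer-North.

drawer-North = {clip, lens, quill}

From (v): knob ∉ drawer-North.
(iii) (exactly one): quill ∈ drawer-North.
(vi): emblem matches knob: emblem ∉ drawer-North.
(i) (exactly one): dial ∉ drawer-North.
(iv): only 3 candidates remain for drawer-North, so all are in.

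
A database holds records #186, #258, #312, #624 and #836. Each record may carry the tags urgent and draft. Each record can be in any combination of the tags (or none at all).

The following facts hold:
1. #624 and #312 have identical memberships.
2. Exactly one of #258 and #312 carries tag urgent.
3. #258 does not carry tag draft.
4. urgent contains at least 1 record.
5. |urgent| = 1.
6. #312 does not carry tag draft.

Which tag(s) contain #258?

From (3): #258 ∉ draft.
From (6): #312 ∉ draft.
(1): #624 matches #312: #624 ∉ draft.
Suppose #258 ∉ urgent: no assignment then satisfies all the clues, so #258 ∈ urgent.

#258: urgent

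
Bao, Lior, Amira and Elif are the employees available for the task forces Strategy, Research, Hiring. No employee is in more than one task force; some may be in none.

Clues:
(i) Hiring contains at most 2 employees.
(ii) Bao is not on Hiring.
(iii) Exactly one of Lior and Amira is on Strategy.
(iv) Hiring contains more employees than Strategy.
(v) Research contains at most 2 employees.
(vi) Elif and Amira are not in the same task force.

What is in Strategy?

Strategy = {Amira}

From (ii): Bao ∉ Hiring.
Suppose Bao ∈ Strategy: no assignment then satisfies all the clues, so Bao ∉ Strategy.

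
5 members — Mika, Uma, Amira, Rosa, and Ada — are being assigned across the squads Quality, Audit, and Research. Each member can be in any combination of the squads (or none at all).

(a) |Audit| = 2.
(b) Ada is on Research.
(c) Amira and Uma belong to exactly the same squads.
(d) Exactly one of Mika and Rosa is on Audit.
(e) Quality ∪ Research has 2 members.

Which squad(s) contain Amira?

Amira: none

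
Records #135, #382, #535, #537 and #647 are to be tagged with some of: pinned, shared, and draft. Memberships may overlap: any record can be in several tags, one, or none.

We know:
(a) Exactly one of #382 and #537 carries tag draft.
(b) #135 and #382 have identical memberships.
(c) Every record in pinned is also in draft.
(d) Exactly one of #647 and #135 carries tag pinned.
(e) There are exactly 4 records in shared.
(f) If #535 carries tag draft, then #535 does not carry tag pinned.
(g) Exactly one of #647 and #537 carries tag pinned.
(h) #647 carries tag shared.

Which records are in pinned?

pinned = {#647}

From (h): #647 ∈ shared.
Suppose #135 ∈ pinned: no assignment then satisfies all the clues, so #135 ∉ pinned.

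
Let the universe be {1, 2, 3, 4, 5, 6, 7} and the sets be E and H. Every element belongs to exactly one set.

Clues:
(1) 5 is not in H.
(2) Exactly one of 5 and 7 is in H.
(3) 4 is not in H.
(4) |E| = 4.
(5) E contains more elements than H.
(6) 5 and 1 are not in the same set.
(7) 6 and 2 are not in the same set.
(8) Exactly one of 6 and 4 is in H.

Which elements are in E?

E = {2, 3, 4, 5}

From (1): 5 ∉ H.
From (3): 4 ∉ H.
(2) (exactly one): 7 ∈ H.
(8) (exactly one): 6 ∈ H.
Only one set left: 4 ∈ E.
Only one set left: 5 ∈ E.
(6): 1 ∉ E.
(7): 2 ∉ H.
Only one set left: 1 ∈ H.
Only one set left: 2 ∈ E.
(4): only 4 candidates remain for E, so all are in.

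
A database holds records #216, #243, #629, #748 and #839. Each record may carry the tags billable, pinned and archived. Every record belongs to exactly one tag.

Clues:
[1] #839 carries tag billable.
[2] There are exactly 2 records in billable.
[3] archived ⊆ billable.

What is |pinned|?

3

From (1): #839 ∈ billable.
Suppose #216 ∈ archived: no assignment then satisfies all the clues, so #216 ∉ archived.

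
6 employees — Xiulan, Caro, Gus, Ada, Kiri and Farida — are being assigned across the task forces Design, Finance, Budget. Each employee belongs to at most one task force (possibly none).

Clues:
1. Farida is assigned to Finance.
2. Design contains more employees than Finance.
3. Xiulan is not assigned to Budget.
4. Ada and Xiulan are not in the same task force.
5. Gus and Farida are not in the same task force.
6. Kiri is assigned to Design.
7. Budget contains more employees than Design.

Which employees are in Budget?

Budget = {Ada, Caro, Gus}

From (1): Farida ∈ Finance.
From (3): Xiulan ∉ Budget.
From (6): Kiri ∈ Design.
(5): Gus ∉ Finance.
Suppose Caro ∉ Budget: no assignment then satisfies all the clues, so Caro ∈ Budget.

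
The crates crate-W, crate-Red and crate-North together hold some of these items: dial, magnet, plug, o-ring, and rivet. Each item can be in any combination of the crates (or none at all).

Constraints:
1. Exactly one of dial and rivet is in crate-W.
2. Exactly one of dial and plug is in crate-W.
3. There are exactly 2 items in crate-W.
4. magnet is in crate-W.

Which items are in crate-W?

crate-W = {dial, magnet}

From (4): magnet ∈ crate-W.
Suppose dial ∉ crate-W: no assignment then satisfies all the clues, so dial ∈ crate-W.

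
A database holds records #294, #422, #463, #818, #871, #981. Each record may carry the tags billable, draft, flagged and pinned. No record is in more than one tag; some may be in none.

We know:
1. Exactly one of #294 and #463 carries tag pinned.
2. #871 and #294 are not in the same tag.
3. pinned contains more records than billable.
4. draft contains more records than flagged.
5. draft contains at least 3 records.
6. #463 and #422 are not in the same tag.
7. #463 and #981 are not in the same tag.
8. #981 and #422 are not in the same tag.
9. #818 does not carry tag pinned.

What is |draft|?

3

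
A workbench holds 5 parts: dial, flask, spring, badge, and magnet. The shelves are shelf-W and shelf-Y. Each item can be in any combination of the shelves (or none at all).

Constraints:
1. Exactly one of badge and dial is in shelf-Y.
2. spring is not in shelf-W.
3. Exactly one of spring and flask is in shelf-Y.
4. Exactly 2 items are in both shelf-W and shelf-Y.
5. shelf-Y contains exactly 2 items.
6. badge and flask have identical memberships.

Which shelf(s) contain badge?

badge: shelf-W, shelf-Y

From (2): spring ∉ shelf-W.
Suppose badge ∉ shelf-W: no assignment then satisfies all the clues, so badge ∈ shelf-W.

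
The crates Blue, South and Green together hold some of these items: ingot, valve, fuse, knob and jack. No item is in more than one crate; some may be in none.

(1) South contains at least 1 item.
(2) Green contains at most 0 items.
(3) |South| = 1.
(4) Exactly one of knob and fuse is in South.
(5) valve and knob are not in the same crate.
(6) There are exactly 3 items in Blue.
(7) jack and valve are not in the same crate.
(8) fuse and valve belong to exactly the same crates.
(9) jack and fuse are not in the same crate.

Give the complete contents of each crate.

Blue = {fuse, ingot, valve}; South = {knob}; Green = {}

(2): Green already has 0, so the rest are out.
Suppose ingot ∉ Blue: no assignment then satisfies all the clues, so ingot ∈ Blue.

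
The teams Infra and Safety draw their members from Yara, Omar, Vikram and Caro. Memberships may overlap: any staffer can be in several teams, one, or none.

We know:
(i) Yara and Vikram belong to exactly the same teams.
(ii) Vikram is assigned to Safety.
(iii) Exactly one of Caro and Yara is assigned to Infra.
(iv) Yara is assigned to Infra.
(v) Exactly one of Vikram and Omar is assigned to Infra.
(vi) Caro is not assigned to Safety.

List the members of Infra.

Infra = {Vikram, Yara}

From (ii): Vikram ∈ Safety.
From (iv): Yara ∈ Infra.
From (vi): Caro ∉ Safety.
(i): Vikram matches Yara: Vikram ∈ Infra.
(i): Yara matches Vikram: Yara ∈ Safety.
(iii) (exactly one): Caro ∉ Infra.
(v) (exactly one): Omar ∉ Infra.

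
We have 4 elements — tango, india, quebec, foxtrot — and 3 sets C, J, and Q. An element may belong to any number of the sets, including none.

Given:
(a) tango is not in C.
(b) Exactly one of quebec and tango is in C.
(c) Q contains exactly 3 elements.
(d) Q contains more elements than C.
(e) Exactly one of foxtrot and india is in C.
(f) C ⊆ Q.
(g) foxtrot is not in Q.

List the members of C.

C = {india, quebec}

From (a): tango ∉ C.
From (g): foxtrot ∉ Q.
(b) (exactly one): quebec ∈ C.
(c): only 3 candidates remain for Q, so all are in.
(f) contrapositive: foxtrot ∉ C.
(e) (exactly one): india ∈ C.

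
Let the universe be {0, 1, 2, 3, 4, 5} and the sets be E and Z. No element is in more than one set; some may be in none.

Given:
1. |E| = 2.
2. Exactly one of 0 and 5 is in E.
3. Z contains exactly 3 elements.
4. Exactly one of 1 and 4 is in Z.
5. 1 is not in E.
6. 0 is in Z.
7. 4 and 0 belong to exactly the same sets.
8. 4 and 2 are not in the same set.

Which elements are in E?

From (5): 1 ∉ E.
From (6): 0 ∈ Z.
(2) (exactly one): 5 ∈ E.
(7): 4 matches 0: 4 ∉ E.
(7): 4 matches 0: 4 ∈ Z.
(8): 2 ∉ Z.
(4) (exactly one): 1 ∉ Z.
(3): only 3 candidates remain for Z, so all are in.
(1): only 2 candidates remain for E, so all are in.

E = {2, 5}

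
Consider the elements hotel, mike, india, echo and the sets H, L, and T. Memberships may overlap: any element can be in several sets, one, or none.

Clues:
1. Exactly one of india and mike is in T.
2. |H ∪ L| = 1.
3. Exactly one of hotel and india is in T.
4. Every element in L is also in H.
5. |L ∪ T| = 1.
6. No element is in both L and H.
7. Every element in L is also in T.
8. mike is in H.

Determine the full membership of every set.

H = {mike}; L = {}; T = {india}

From (8): mike ∈ H.
(6) (disjoint): mike ∉ L.
Suppose hotel ∈ H: no assignment then satisfies all the clues, so hotel ∉ H.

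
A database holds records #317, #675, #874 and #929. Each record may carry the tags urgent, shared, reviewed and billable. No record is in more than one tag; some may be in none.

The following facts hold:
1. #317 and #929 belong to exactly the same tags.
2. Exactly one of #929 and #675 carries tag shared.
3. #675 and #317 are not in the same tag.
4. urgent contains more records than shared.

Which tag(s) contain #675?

#675: shared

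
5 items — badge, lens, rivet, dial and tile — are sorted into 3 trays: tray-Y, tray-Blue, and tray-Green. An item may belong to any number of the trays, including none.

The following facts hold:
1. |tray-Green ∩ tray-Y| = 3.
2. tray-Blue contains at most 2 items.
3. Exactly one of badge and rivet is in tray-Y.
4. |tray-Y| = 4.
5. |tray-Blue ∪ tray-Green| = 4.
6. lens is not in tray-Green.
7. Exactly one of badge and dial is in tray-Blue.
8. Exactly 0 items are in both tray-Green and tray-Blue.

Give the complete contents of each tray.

tray-Y = {dial, lens, rivet, tile}; tray-Blue = {badge}; tray-Green = {dial, rivet, tile}

From (6): lens ∉ tray-Green.
Suppose badge ∈ tray-Y: no assignment then satisfies all the clues, so badge ∉ tray-Y.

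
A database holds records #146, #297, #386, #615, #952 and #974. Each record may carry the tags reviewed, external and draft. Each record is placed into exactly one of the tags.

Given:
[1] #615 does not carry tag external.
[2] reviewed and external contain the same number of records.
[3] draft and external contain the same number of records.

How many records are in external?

2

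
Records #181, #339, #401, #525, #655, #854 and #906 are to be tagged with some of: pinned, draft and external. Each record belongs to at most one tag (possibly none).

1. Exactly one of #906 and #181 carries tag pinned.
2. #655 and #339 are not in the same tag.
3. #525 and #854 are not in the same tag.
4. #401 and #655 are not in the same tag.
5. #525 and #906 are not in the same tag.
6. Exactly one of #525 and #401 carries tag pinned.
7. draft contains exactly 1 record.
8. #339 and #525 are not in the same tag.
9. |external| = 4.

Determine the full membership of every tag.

pinned = {#181, #525}; draft = {#655}; external = {#339, #401, #854, #906}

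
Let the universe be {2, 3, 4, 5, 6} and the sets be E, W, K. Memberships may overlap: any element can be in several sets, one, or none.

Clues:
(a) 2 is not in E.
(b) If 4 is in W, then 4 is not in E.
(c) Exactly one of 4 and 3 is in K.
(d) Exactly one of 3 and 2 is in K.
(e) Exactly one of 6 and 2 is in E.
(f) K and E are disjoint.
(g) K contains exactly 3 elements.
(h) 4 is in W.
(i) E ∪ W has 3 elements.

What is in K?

K = {2, 4, 5}

From (a): 2 ∉ E.
From (h): 4 ∈ W.
(b): 4 ∉ E.
(e) (exactly one): 6 ∈ E.
(f) (disjoint): 6 ∉ K.
Suppose 2 ∉ K: no assignment then satisfies all the clues, so 2 ∈ K.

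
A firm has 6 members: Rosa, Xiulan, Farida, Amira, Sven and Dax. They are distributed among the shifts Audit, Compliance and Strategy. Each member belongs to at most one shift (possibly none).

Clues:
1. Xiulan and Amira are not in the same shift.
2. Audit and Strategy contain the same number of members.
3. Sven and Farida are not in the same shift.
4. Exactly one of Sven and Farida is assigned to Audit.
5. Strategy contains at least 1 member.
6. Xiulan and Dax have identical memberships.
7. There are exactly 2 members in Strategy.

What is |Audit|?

2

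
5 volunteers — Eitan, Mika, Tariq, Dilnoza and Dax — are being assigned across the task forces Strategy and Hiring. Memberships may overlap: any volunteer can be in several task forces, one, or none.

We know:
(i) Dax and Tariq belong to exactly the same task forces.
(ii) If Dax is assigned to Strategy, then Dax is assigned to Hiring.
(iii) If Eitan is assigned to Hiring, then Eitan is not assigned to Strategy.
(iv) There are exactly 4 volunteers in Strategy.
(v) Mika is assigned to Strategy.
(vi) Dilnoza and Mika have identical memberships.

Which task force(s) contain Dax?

Dax: Hiring, Strategy

From (v): Mika ∈ Strategy.
(vi): Dilnoza matches Mika: Dilnoza ∈ Strategy.
Suppose Dax ∉ Strategy: no assignment then satisfies all the clues, so Dax ∈ Strategy.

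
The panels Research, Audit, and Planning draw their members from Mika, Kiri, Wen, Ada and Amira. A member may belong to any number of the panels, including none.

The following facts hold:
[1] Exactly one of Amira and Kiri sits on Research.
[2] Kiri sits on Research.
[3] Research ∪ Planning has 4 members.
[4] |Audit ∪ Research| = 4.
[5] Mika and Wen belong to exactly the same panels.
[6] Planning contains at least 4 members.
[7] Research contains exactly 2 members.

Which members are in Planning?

Planning = {Ada, Kiri, Mika, Wen}

From (2): Kiri ∈ Research.
(1) (exactly one): Amira ∉ Research.
Suppose Mika ∉ Planning: no assignment then satisfies all the clues, so Mika ∈ Planning.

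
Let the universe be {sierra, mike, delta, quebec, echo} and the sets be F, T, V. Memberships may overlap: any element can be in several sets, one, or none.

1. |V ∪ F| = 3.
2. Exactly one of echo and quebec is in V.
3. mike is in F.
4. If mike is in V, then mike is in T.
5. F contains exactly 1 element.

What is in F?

F = {mike}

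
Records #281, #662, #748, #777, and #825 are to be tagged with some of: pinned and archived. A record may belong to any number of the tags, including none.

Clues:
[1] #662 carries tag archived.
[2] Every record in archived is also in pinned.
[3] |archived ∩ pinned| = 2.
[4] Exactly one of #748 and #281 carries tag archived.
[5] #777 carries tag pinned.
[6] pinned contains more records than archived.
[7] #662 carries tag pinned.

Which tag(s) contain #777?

#777: pinned

From (1): #662 ∈ archived.
From (5): #777 ∈ pinned.
From (7): #662 ∈ pinned.
Suppose #777 ∈ archived: no assignment then satisfies all the clues, so #777 ∉ archived.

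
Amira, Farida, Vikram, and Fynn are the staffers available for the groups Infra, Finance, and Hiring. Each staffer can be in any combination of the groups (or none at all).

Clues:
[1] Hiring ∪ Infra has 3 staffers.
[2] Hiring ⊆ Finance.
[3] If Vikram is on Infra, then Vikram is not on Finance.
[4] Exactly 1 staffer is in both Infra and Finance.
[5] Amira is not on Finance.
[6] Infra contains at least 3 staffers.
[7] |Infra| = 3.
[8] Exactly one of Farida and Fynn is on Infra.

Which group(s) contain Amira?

Amira: Infra

From (5): Amira ∉ Finance.
(2) contrapositive: Amira ∉ Hiring.
Suppose Amira ∉ Infra: no assignment then satisfies all the clues, so Amira ∈ Infra.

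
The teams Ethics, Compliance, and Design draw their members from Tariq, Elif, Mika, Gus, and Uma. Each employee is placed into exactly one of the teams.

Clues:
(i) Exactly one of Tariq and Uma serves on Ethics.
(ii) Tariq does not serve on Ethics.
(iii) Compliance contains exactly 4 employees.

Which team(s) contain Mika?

Mika: Compliance

From (ii): Tariq ∉ Ethics.
(i) (exactly one): Uma ∈ Ethics.
(iii): only 4 candidates remain for Compliance, so all are in.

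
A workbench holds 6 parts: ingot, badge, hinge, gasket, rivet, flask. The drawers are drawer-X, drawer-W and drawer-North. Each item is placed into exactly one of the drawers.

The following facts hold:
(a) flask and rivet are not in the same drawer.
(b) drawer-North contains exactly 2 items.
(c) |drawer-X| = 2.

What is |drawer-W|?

2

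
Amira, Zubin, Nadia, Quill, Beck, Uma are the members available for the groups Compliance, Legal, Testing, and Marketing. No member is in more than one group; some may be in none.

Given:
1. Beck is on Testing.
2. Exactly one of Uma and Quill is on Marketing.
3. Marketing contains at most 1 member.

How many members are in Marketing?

1

From (1): Beck ∈ Testing.
Suppose Amira ∈ Marketing: no assignment then satisfies all the clues, so Amira ∉ Marketing.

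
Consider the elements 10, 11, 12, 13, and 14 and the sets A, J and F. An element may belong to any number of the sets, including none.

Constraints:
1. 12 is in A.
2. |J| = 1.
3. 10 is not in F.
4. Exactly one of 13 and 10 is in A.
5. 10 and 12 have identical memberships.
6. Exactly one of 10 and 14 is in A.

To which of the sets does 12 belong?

From (1): 12 ∈ A.
From (3): 10 ∉ F.
(5): 10 matches 12: 10 ∈ A.
(5): 12 matches 10: 12 ∉ F.
(6) (exactly one): 14 ∉ A.
(4) (exactly one): 13 ∉ A.
Suppose 12 ∈ J: no assignment then satisfies all the clues, so 12 ∉ J.

12: A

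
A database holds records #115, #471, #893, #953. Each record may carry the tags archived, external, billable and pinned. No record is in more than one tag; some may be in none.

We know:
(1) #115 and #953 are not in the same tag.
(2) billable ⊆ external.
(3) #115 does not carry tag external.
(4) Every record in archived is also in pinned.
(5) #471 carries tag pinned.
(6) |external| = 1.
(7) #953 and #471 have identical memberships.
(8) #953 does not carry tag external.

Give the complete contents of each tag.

archived = {}; external = {#893}; billable = {}; pinned = {#471, #953}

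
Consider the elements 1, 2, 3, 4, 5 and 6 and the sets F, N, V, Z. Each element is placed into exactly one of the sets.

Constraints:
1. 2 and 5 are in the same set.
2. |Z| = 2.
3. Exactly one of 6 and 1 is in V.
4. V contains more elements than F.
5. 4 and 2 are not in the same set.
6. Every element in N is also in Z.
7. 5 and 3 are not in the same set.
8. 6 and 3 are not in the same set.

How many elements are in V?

3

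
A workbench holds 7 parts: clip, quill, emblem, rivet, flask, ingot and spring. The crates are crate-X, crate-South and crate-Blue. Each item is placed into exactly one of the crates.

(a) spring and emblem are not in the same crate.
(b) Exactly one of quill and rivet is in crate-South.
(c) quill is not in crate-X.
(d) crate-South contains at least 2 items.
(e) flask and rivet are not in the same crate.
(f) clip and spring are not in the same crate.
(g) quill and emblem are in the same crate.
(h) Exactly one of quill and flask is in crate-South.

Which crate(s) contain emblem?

emblem: crate-South

From (c): quill ∉ crate-X.
(g): emblem matches quill: emblem ∉ crate-X.
Suppose emblem ∉ crate-South: no assignment then satisfies all the clues, so emblem ∈ crate-South.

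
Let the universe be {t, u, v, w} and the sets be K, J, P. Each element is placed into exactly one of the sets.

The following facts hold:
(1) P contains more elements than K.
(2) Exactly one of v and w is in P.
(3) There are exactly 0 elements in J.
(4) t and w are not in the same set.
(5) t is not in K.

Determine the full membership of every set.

K = {w}; J = {}; P = {t, u, v}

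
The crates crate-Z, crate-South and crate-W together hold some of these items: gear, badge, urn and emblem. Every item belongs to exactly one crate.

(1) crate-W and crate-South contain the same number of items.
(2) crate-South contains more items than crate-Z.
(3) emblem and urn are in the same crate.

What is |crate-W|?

2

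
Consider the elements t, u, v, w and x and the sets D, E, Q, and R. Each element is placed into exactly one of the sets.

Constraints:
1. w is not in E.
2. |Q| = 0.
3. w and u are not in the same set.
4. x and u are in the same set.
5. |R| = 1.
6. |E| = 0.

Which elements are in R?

From (1): w ∉ E.
(2): Q already has 0, so the rest are out.
(6): E already has 0, so the rest are out.
Suppose t ∈ R: no assignment then satisfies all the clues, so t ∉ R.

R = {w}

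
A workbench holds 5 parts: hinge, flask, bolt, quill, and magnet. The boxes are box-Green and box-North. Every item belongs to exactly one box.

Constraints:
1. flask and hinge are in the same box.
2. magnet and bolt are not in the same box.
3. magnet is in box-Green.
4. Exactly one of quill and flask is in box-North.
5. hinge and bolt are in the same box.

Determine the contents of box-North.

box-North = {bolt, flask, hinge}

From (3): magnet ∈ box-Green.
(2): bolt ∉ box-Green.
(5): hinge matches bolt: hinge ∉ box-Green.
Only one box left: hinge ∈ box-North.
Only one box left: bolt ∈ box-North.
(1): flask matches hinge: flask ∉ box-Green.
(1): flask matches hinge: flask ∈ box-North.
(4) (exactly one): quill ∉ box-North.
Only one box left: quill ∈ box-Green.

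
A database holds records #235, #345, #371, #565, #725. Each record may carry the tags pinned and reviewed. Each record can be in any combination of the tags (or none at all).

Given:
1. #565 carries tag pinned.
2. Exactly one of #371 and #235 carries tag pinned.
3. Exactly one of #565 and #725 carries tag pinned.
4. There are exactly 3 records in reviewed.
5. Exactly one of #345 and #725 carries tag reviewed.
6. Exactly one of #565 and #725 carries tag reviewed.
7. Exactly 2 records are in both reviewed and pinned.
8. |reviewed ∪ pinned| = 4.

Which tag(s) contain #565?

From (1): #565 ∈ pinned.
(3) (exactly one): #725 ∉ pinned.
Suppose #565 ∉ reviewed: no assignment then satisfies all the clues, so #565 ∈ reviewed.

#565: pinned, reviewed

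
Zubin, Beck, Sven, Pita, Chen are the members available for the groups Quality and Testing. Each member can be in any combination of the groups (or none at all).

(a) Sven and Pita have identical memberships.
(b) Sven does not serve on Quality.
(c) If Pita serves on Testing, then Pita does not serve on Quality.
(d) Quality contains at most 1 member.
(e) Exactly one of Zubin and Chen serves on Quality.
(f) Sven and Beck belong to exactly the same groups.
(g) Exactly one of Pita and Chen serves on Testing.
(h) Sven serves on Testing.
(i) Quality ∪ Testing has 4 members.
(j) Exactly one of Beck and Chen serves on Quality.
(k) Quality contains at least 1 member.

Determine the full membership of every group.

From (b): Sven ∉ Quality.
From (h): Sven ∈ Testing.
(a): Pita matches Sven: Pita ∉ Quality.
(a): Pita matches Sven: Pita ∈ Testing.
(f): Beck matches Sven: Beck ∉ Quality.
(f): Beck matches Sven: Beck ∈ Testing.
(g) (exactly one): Chen ∉ Testing.
(j) (exactly one): Chen ∈ Quality.
(d): Quality already has 1, so the rest are out.
Suppose Zubin ∈ Testing: no assignment then satisfies all the clues, so Zubin ∉ Testing.

Quality = {Chen}; Testing = {Beck, Pita, Sven}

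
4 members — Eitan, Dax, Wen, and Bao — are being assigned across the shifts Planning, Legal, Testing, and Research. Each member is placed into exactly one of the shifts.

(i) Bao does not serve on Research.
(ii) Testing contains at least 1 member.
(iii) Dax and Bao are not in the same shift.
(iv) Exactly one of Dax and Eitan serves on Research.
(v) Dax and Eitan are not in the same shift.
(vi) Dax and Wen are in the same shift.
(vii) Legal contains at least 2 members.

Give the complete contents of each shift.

Planning = {}; Legal = {Dax, Wen}; Testing = {Bao}; Research = {Eitan}

From (i): Bao ∉ Research.
Suppose Eitan ∈ Planning: no assignment then satisfies all the clues, so Eitan ∉ Planning.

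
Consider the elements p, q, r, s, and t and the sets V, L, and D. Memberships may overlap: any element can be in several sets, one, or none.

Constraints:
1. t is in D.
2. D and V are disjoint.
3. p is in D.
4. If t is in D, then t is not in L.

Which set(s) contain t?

From (1): t ∈ D.
From (3): p ∈ D.
(2) (disjoint): p ∉ V.
(2) (disjoint): t ∉ V.
(4): t ∉ L.

t: D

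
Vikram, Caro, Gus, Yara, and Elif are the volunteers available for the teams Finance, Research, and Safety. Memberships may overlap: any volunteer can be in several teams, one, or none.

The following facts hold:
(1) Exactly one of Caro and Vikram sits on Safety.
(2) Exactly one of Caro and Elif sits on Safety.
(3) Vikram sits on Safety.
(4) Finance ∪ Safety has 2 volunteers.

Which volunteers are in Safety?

Safety = {Elif, Vikram}

From (3): Vikram ∈ Safety.
(1) (exactly one): Caro ∉ Safety.
(2) (exactly one): Elif ∈ Safety.
Suppose Gus ∈ Safety: no assignment then satisfies all the clues, so Gus ∉ Safety.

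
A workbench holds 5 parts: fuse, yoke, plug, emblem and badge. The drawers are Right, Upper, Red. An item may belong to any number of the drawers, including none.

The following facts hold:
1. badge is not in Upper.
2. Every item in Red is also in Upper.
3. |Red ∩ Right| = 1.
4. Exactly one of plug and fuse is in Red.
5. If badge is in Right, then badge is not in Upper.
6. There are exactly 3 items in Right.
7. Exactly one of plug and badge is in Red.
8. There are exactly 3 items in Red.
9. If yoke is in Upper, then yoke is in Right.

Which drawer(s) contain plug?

plug: Red, Upper

From (1): badge ∉ Upper.
(2) contrapositive: badge ∉ Red.
(7) (exactly one): plug ∈ Red.
(2) with plug ∈ Red: plug ∈ Upper.
(4) (exactly one): fuse ∉ Red.
(8): only 3 candidates remain for Red, so all are in.
(2) with yoke ∈ Red: yoke ∈ Upper.
(2) with emblem ∈ Red: emblem ∈ Upper.
(9): yoke ∈ Right.
Suppose plug ∈ Right: no assignment then satisfies all the clues, so plug ∉ Right.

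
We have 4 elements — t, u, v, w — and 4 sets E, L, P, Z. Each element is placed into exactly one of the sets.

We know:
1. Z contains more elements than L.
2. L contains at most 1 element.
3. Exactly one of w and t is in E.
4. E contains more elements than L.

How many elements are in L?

0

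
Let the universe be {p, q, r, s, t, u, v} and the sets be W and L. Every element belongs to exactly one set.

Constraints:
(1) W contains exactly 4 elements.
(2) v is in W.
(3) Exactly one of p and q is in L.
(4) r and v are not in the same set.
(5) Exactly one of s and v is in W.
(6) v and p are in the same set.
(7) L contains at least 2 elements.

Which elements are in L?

L = {q, r, s}

From (2): v ∈ W.
(4): r ∉ W.
(5) (exactly one): s ∉ W.
(6): p matches v: p ∈ W.
Only one set left: r ∈ L.
Only one set left: s ∈ L.
(3) (exactly one): q ∈ L.
(1): only 4 candidates remain for W, so all are in.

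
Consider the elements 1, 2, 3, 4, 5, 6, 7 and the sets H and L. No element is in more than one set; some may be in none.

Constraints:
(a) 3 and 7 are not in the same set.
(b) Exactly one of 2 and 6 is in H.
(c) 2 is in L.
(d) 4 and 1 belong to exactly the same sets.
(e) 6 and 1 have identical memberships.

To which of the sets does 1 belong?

1: H

From (c): 2 ∈ L.
(b) (exactly one): 6 ∈ H.
(e): 1 matches 6: 1 ∈ H.
(d): 4 matches 1: 4 ∈ H.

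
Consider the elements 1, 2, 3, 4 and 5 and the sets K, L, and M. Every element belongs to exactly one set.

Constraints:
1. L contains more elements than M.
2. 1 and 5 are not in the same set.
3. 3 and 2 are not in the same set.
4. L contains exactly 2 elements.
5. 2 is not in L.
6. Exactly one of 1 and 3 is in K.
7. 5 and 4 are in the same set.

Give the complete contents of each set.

K = {1, 2}; L = {4, 5}; M = {3}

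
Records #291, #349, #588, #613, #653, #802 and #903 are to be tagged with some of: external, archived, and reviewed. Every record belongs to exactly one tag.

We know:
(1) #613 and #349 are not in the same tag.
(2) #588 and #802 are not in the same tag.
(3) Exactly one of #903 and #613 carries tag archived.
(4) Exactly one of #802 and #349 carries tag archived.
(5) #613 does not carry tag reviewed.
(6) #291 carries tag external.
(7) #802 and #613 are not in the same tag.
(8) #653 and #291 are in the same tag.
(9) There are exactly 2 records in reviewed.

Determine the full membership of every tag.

From (5): #613 ∉ reviewed.
From (6): #291 ∈ external.
(8): #653 matches #291: #653 ∈ external.
Suppose #349 ∈ external: no assignment then satisfies all the clues, so #349 ∉ external.

external = {#291, #613, #653}; archived = {#802, #903}; reviewed = {#349, #588}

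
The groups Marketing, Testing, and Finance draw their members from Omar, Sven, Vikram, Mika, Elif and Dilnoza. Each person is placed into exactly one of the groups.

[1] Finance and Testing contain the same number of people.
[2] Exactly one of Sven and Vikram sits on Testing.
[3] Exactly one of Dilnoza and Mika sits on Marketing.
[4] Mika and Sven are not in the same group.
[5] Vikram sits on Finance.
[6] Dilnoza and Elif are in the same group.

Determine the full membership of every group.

Marketing = {Dilnoza, Elif}; Testing = {Omar, Sven}; Finance = {Mika, Vikram}

From (5): Vikram ∈ Finance.
(2) (exactly one): Sven ∈ Testing.
(4): Mika ∉ Testing.
Suppose Omar ∈ Marketing: no assignment then satisfies all the clues, so Omar ∉ Marketing.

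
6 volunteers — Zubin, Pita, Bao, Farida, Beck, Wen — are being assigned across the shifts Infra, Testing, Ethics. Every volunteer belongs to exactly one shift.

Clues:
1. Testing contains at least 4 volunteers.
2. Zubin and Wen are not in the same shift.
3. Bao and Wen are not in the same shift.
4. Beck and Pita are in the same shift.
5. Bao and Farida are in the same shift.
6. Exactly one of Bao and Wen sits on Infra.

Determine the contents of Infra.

Infra = {Wen}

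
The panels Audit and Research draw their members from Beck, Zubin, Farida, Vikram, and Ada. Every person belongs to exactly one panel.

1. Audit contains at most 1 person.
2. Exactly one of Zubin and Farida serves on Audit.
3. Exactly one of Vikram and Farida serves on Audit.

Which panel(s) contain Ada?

Ada: Research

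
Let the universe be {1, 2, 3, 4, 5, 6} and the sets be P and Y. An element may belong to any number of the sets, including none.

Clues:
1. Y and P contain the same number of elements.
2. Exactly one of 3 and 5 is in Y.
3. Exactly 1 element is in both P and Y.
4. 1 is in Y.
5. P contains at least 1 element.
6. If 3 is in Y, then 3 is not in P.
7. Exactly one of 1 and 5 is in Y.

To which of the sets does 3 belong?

3: Y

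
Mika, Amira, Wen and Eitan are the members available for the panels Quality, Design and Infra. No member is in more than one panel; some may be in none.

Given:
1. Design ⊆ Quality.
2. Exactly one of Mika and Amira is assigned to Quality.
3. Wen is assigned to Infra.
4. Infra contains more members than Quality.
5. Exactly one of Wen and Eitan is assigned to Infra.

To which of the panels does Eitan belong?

From (3): Wen ∈ Infra.
(5) (exactly one): Eitan ∉ Infra.
Suppose Eitan ∈ Quality: no assignment then satisfies all the clues, so Eitan ∉ Quality.

Eitan: none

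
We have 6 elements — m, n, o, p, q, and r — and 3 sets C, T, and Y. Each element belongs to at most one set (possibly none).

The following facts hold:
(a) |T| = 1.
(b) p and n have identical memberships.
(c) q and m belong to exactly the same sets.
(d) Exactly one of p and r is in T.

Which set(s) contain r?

r: T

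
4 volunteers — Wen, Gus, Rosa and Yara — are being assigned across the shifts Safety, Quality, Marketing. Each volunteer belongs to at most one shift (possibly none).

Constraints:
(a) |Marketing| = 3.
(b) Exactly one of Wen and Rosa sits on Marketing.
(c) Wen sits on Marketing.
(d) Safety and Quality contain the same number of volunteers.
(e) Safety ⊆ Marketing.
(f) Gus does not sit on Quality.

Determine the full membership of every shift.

From (c): Wen ∈ Marketing.
From (f): Gus ∉ Quality.
(b) (exactly one): Rosa ∉ Marketing.
(e) contrapositive: Rosa ∉ Safety.
(a): only 3 candidates remain for Marketing, so all are in.
Suppose Rosa ∈ Quality: no assignment then satisfies all the clues, so Rosa ∉ Quality.

Safety = {}; Quality = {}; Marketing = {Gus, Wen, Yara}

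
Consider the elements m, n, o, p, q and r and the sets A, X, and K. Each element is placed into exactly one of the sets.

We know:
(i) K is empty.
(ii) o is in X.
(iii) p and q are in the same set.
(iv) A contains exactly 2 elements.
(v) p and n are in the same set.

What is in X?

X = {n, o, p, q}

From (ii): o ∈ X.
(i): K already has 0, so the rest are out.
Suppose m ∈ X: no assignment then satisfies all the clues, so m ∉ X.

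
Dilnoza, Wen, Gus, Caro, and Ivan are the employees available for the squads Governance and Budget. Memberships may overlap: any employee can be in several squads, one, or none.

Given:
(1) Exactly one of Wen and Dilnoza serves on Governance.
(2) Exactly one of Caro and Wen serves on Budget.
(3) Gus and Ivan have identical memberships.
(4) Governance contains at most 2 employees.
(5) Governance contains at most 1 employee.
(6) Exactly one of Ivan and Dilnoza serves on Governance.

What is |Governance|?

1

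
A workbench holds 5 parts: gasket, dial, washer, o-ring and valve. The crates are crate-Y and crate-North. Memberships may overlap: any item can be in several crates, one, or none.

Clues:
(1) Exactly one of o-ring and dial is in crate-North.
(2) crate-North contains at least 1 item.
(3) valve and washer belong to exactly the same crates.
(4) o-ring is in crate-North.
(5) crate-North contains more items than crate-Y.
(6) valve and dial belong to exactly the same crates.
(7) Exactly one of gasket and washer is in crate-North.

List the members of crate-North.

From (4): o-ring ∈ crate-North.
(1) (exactly one): dial ∉ crate-North.
(6): valve matches dial: valve ∉ crate-North.
(3): washer matches valve: washer ∉ crate-North.
(7) (exactly one): gasket ∈ crate-North.

crate-North = {gasket, o-ring}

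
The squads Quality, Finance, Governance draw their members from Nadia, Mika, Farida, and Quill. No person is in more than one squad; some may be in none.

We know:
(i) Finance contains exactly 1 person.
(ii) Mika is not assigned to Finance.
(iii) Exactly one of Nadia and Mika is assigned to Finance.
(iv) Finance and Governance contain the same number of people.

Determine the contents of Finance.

Finance = {Nadia}

From (ii): Mika ∉ Finance.
(iii) (exactly one): Nadia ∈ Finance.
(i): Finance already has 1, so the rest are out.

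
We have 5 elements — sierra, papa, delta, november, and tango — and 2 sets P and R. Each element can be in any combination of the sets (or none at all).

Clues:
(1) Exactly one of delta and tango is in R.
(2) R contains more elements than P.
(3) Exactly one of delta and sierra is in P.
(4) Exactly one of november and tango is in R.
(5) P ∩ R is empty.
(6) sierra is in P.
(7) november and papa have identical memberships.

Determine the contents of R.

R = {delta, november, papa}

From (6): sierra ∈ P.
(3) (exactly one): delta ∉ P.
(5) (disjoint): sierra ∉ R.
Suppose papa ∉ R: no assignment then satisfies all the clues, so papa ∈ R.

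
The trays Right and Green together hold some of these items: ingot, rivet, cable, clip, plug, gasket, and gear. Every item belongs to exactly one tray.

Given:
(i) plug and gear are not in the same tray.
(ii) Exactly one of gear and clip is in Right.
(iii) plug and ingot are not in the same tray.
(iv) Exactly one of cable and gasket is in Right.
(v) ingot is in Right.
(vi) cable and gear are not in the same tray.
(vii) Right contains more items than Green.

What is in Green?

Green = {cable, clip, plug}

From (v): ingot ∈ Right.
(iii): plug ∉ Right.
Only one tray left: plug ∈ Green.
(i): gear ∉ Green.
Only one tray left: gear ∈ Right.
(ii) (exactly one): clip ∉ Right.
(vi): cable ∉ Right.
Only one tray left: cable ∈ Green.
Only one tray left: clip ∈ Green.
(iv) (exactly one): gasket ∈ Right.
Suppose rivet ∈ Green: no assignment then satisfies all the clues, so rivet ∉ Green.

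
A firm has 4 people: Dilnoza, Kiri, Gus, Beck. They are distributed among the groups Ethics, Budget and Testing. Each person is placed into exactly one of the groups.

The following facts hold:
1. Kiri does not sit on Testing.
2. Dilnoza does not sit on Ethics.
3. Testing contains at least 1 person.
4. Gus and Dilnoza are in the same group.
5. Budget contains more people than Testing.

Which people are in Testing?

Testing = {Beck}

From (1): Kiri ∉ Testing.
From (2): Dilnoza ∉ Ethics.
(4): Gus matches Dilnoza: Gus ∉ Ethics.
Suppose Dilnoza ∈ Testing: no assignment then satisfies all the clues, so Dilnoza ∉ Testing.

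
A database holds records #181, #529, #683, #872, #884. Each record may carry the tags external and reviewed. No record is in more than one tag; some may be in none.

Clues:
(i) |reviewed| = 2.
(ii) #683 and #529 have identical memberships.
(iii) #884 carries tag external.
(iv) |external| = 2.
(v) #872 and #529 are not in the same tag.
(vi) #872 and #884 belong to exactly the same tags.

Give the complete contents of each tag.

external = {#872, #884}; reviewed = {#529, #683}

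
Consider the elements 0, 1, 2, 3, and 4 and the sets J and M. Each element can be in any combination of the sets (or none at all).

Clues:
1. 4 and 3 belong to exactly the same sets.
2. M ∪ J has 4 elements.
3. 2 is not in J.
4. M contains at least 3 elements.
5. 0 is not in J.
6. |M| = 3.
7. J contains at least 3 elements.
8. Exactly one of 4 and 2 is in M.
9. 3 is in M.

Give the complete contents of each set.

J = {1, 3, 4}; M = {0, 3, 4}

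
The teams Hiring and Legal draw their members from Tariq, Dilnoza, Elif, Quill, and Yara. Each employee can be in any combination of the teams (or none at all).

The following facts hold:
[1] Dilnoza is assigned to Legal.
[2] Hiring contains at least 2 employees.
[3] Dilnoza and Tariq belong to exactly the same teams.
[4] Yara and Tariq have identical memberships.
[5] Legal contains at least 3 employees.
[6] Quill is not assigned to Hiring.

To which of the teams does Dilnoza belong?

From (1): Dilnoza ∈ Legal.
From (6): Quill ∉ Hiring.
(3): Tariq matches Dilnoza: Tariq ∈ Legal.
(4): Yara matches Tariq: Yara ∈ Legal.
Suppose Dilnoza ∉ Hiring: no assignment then satisfies all the clues, so Dilnoza ∈ Hiring.

Dilnoza: Hiring, Legal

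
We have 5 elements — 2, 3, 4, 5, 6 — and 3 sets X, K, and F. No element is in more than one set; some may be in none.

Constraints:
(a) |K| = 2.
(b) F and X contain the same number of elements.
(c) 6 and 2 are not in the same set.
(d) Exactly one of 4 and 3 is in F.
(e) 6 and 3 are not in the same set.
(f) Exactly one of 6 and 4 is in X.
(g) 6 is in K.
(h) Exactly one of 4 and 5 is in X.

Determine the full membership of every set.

X = {4}; K = {5, 6}; F = {3}

From (g): 6 ∈ K.
(c): 2 ∉ K.
(e): 3 ∉ K.
(f) (exactly one): 4 ∈ X.
(h) (exactly one): 5 ∉ X.
(a): only 2 candidates remain for K, so all are in.
(d) (exactly one): 3 ∈ F.
Suppose 2 ∈ X: no assignment then satisfies all the clues, so 2 ∉ X.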